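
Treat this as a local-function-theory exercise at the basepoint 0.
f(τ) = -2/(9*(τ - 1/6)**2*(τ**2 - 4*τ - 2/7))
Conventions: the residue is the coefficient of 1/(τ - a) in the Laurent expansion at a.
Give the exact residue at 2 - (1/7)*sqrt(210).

The factor τ**2 - 4*τ - 2/7 splits as (τ - a)(τ - a') with a = 2 - (1/7)*sqrt(210), a' = 2 + (1/7)*sqrt(210). At the order-1 pole a set g(τ) = (τ - a)*f(τ) = [-2/(9*(τ - 1/6)**2)] / (τ - a').
Simple pole: residue = g(a) at a = 2 - (1/7)*sqrt(210), which is 25872/54289 + (26978/814335)*sqrt(210).

The residue is 25872/54289 + (26978/814335)*sqrt(210).


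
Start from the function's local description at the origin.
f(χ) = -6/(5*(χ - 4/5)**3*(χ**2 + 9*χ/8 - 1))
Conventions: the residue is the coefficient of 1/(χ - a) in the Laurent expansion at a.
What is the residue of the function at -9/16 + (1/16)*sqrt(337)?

The residue is 1377125/52488 + (25312525/17688456)*sqrt(337).

The factor χ**2 + 9*χ/8 - 1 splits as (χ - a)(χ - a') with a = -9/16 + (1/16)*sqrt(337), a' = -9/16 - (1/16)*sqrt(337). At the order-1 pole a set g(χ) = (χ - a)*f(χ) = [-6/(5*(χ - 4/5)**3)] / (χ - a').
Simple pole: residue = g(a) at a = -9/16 + (1/16)*sqrt(337), which is 1377125/52488 + (25312525/17688456)*sqrt(337).


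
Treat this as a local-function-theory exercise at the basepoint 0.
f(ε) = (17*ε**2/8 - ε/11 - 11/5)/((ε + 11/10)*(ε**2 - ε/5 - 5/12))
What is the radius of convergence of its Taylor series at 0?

The radius of convergence is -1/10 + (4/15)*sqrt(6).

Denominator factor (ε**2 - ε/5 - 5/12): discriminant 128/75, real irrational roots 1/10 + (4/15)*sqrt(6) and 1/10 - (4/15)*sqrt(6); poles of order 1, moduli 1/10 + (4/15)*sqrt(6) and -1/10 + (4/15)*sqrt(6).
Denominator factor (ε + 11/10): pole of order 1 at -11/10, modulus 11/10.
The radius of convergence is the smallest modulus among the singular points: -1/10 + (4/15)*sqrt(6).


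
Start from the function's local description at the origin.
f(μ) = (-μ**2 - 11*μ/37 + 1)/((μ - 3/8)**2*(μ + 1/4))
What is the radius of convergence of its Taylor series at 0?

Denominator factor (μ + 1/4): pole of order 1 at -1/4, modulus 1/4.
Denominator factor (μ - 3/8)^2: pole of order 2 at 3/8, modulus 3/8.
The radius of convergence is the smallest modulus among the singular points: 1/4.

The radius of convergence is 1/4.


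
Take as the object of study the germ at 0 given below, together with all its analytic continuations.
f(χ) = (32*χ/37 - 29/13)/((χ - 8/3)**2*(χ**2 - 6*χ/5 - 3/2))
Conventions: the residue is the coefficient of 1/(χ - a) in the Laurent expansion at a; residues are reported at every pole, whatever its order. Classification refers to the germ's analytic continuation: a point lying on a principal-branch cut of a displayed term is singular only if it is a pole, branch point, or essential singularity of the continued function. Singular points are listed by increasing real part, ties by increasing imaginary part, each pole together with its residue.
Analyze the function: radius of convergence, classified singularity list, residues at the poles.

Radius of convergence at 0: -3/5 + (1/10)*sqrt(186).
At 3/5 - (1/10)*sqrt(186): a pole of order 1; residue -111420/730639 + (402855/22649809)*sqrt(186).
At 3/5 + (1/10)*sqrt(186): a pole of order 1; residue -111420/730639 - (402855/22649809)*sqrt(186).
At 8/3: a pole of order 2; residue 222840/730639.

Denominator factor (χ**2 - 6*χ/5 - 3/2): discriminant 186/25, real irrational roots 3/5 + (1/10)*sqrt(186) and 3/5 - (1/10)*sqrt(186); poles of order 1, moduli 3/5 + (1/10)*sqrt(186) and -3/5 + (1/10)*sqrt(186).
Denominator factor (χ - 8/3)^2: pole of order 2 at 8/3, modulus 8/3.
The radius of convergence is the smallest modulus among the singular points: -3/5 + (1/10)*sqrt(186).
The factor χ**2 - 6*χ/5 - 3/2 splits as (χ - a)(χ - a') with a = 3/5 - (1/10)*sqrt(186), a' = 3/5 + (1/10)*sqrt(186). At the order-1 pole a set g(χ) = (χ - a)*f(χ) = [(32*χ/37 - 29/13)/(χ - 8/3)**2] / (χ - a').
Simple pole: residue = g(a) at a = 3/5 - (1/10)*sqrt(186), which is -111420/730639 + (402855/22649809)*sqrt(186).
The factor χ**2 - 6*χ/5 - 3/2 splits as (χ - a)(χ - a') with a = 3/5 + (1/10)*sqrt(186), a' = 3/5 - (1/10)*sqrt(186). At the order-1 pole a set g(χ) = (χ - a)*f(χ) = [(32*χ/37 - 29/13)/(χ - 8/3)**2] / (χ - a').
Simple pole: residue = g(a) at a = 3/5 + (1/10)*sqrt(186), which is -111420/730639 - (402855/22649809)*sqrt(186).
At the order-2 pole 8/3 set g(χ) = (χ - (8/3))^2*f(χ) = (32*χ/37 - 29/13)/(χ**2 - 6*χ/5 - 3/2).
Order-2 pole: residue = g'(a); g'(8/3) = 222840/730639, so the residue is 222840/730639.
List the singular points by increasing real part (a conjugate pair: the negative imaginary part first).


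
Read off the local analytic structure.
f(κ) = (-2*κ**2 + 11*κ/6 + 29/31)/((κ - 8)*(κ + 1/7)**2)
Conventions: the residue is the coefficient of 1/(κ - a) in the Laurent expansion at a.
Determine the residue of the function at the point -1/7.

At the order-2 pole -1/7 set g(κ) = (κ - (-1/7))^2*f(κ) = (-2*κ**2 + 11*κ/6 + 29/31)/(κ - 8).
Order-2 pole: residue = g'(a); g'(-1/7) = -92117/302157, so the residue is -92117/302157.

The residue is -92117/302157.


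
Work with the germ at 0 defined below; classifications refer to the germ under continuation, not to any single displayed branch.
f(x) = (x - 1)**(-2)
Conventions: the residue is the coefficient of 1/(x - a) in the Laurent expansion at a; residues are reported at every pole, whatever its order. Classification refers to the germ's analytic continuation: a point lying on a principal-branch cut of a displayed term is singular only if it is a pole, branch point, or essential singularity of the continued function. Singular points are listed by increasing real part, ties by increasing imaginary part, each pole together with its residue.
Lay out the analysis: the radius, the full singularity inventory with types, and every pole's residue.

Radius of convergence at 0: 1.
At 1: a pole of order 2; residue 0.

Denominator factor (x - 1)^2: pole of order 2 at 1, modulus 1.
The radius of convergence is the smallest modulus among the singular points: 1.
At the order-2 pole 1 set g(x) = (x - (1))^2*f(x) = 1.
Order-2 pole: residue = g'(a); g'(1) = 0, so the residue is 0.


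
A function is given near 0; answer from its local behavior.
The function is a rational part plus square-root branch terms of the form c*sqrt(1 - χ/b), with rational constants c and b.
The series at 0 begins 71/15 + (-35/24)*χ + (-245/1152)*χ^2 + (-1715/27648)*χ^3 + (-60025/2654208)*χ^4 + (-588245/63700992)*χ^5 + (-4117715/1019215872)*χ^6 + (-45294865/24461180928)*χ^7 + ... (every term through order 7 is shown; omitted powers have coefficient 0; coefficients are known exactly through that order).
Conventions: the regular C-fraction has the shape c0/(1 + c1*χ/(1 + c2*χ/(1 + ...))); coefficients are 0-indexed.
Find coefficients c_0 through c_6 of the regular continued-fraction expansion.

The regular C-fraction coefficients are [71/15, 175/568, -1547/3408, -497/10608, -2597/10608, -221/2544, -521/2544].

Taylor coefficients (read off): a_0 = 71/15, a_1 = -35/24, a_2 = -245/1152, a_3 = -1715/27648, a_4 = -60025/2654208, a_5 = -588245/63700992, a_6 = -4117715/1019215872.
c0 = a_0 = 71/15. Peel one level at a time: if S = 1 + c*χ/S' with S'(0) = 1, then c is the χ-coefficient of S and S' = c*χ/(S - 1).
S_1 = c0/f = 1 + (175/568)*χ + (270725/1935744)*χ^2 + ...; c1 = 175/568.
S_2 = c1*χ/(S_1 - 1) = 1 + (-1547/3408)*χ + (-49/2304)*χ^2 + ...; c2 = -1547/3408.
S_3 = c2*χ/(S_2 - 1) = 1 + (-497/10608)*χ + (-1290709/112529664)*χ^2 + ...; c3 = -497/10608.
S_4 = c3*χ/(S_3 - 1) = 1 + (-2597/10608)*χ + (-49/2304)*χ^2 + ...; c4 = -2597/10608.
S_5 = c4*χ/(S_4 - 1) = 1 + (-221/2544)*χ + (-115141/6471936)*χ^2 + ...; c5 = -221/2544.
S_6 = c5*χ/(S_5 - 1) = 1 + (-521/2544)*χ + ...; c6 = -521/2544.


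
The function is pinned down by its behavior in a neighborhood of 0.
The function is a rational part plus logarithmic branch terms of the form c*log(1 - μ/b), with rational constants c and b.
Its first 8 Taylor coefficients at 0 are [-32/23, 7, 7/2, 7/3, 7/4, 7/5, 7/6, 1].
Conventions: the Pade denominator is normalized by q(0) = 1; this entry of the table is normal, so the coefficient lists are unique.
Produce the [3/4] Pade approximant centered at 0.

Taylor coefficients needed (read off): a_0 = -32/23, a_1 = 7, a_2 = 7/2, a_3 = 7/3, a_4 = 7/4, a_5 = 7/5, a_6 = 7/6, a_7 = 1.
Write the denominator as Q(μ) = 1 + q1*μ + q2*μ^2 + q3*μ^3 + q4*μ^4. Requiring Q*f - P = O(μ^8) with deg P <= 3 kills the coefficients of μ^4..μ^7 in Q*f:
  μ^4: a_4 + q1*a_3 + q2*a_2 + q3*a_1 + q4*a_0 = 0, i.e. 7/4 + (7/3)*q1 + (7/2)*q2 + (7)*q3 + (-32/23)*q4 = 0.
  μ^5: a_5 + q1*a_4 + q2*a_3 + q3*a_2 + q4*a_1 = 0, i.e. 7/5 + (7/4)*q1 + (7/3)*q2 + (7/2)*q3 + (7)*q4 = 0.
  μ^6: a_6 + q1*a_5 + q2*a_4 + q3*a_3 + q4*a_2 = 0, i.e. 7/6 + (7/5)*q1 + (7/4)*q2 + (7/3)*q3 + (7/2)*q4 = 0.
  μ^7: a_7 + q1*a_6 + q2*a_5 + q3*a_4 + q4*a_3 = 0, i.e. 1 + (7/6)*q1 + (7/5)*q2 + (7/4)*q3 + (7/3)*q4 = 0.
Solving this linear system: q1 = -21921/13069, q2 = 20955/26138, q3 = -6019/65345, q4 = -69/37340.
The numerator is Q*f truncated at degree 3: P0 = a_0 = -32/23; P1 = a_1 + q1*a_0 = 2805581/300587; P2 = a_2 + q1*a_1 + q2*a_0 = -5625013/601174; P3 = a_3 + q1*a_2 + q2*a_1 + q3*a_0 = 9931924/4508805.

The Pade approximant has numerator coefficients [-32/23, 2805581/300587, -5625013/601174, 9931924/4508805]; denominator coefficients [1, -21921/13069, 20955/26138, -6019/65345, -69/37340].


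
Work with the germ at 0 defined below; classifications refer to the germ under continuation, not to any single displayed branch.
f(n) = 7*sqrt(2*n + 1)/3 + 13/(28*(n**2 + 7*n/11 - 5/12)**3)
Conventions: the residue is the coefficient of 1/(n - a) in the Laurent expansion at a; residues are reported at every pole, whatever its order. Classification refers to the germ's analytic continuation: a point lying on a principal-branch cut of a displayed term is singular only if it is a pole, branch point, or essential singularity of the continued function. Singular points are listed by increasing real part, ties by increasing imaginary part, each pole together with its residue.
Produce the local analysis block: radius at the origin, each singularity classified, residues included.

Denominator factor (n**2 + 7*n/11 - 5/12)^3: discriminant 752/363, real irrational roots -7/22 + (2/33)*sqrt(141) and -7/22 - (2/33)*sqrt(141); poles of order 3, moduli -7/22 + (2/33)*sqrt(141) and 7/22 + (2/33)*sqrt(141).
Branch term (7/3)*sqrt(1 - n/(-1/2)): its argument vanishes at n = -1/2, a square-root branch point, modulus 1/2.
The radius of convergence is the smallest modulus among the singular points: -7/22 + (2/33)*sqrt(141).
The branch term is analytic at -7/22 - (2/33)*sqrt(141) and contributes nothing to the residue; only the rational part matters.
The factor n**2 + 7*n/11 - 5/12 splits as (n - a)(n - a') with a = -7/22 - (2/33)*sqrt(141), a' = -7/22 + (2/33)*sqrt(141). At the order-3 pole a set g(n) = (n - a)^3*(rational part) = [13/28] / (n - a')^3.
Order-3 pole: residue = g''(a)/2; g''(-7/22 - (2/33)*sqrt(141)) = -(56528901/744203264)*sqrt(141), so the residue is -(56528901/1488406528)*sqrt(141).
The branch term is analytic at -7/22 + (2/33)*sqrt(141) and contributes nothing to the residue; only the rational part matters.
The factor n**2 + 7*n/11 - 5/12 splits as (n - a)(n - a') with a = -7/22 + (2/33)*sqrt(141), a' = -7/22 - (2/33)*sqrt(141). At the order-3 pole a set g(n) = (n - a)^3*(rational part) = [13/28] / (n - a')^3.
Order-3 pole: residue = g''(a)/2; g''(-7/22 + (2/33)*sqrt(141)) = (56528901/744203264)*sqrt(141), so the residue is (56528901/1488406528)*sqrt(141).
List the singular points by increasing real part (a conjugate pair: the negative imaginary part first).

Radius of convergence at 0: -7/22 + (2/33)*sqrt(141).
At -7/22 - (2/33)*sqrt(141): a pole of order 3; residue -(56528901/1488406528)*sqrt(141).
At -1/2: an algebraic (square-root) branch point.
At -7/22 + (2/33)*sqrt(141): a pole of order 3; residue (56528901/1488406528)*sqrt(141).


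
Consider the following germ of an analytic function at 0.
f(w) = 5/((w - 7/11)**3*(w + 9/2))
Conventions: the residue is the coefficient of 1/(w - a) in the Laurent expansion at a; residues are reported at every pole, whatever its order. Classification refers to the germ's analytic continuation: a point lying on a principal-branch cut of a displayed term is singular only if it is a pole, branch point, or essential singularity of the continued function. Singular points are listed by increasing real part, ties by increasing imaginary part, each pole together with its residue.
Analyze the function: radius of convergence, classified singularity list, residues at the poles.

Radius of convergence at 0: 7/11.
At -9/2: a pole of order 1; residue -53240/1442897.
At 7/11: a pole of order 3; residue 53240/1442897.

Denominator factor (w + 9/2): pole of order 1 at -9/2, modulus 9/2.
Denominator factor (w - 7/11)^3: pole of order 3 at 7/11, modulus 7/11.
The radius of convergence is the smallest modulus among the singular points: 7/11.
At the order-1 pole -9/2 set g(w) = (w - (-9/2))*f(w) = 5/(w - 7/11)**3.
Simple pole: residue = g(a) at a = -9/2, which is -53240/1442897.
At the order-3 pole 7/11 set g(w) = (w - (7/11))^3*f(w) = 5/(w + 9/2).
Order-3 pole: residue = g''(a)/2; g''(7/11) = 106480/1442897, so the residue is 53240/1442897.
List the singular points by increasing real part (a conjugate pair: the negative imaginary part first).


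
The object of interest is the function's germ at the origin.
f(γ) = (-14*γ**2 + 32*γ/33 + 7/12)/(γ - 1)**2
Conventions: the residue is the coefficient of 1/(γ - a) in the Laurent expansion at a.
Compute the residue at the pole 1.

At the order-2 pole 1 set g(γ) = (γ - (1))^2*f(γ) = -14*γ**2 + 32*γ/33 + 7/12.
Order-2 pole: residue = g'(a); g'(1) = -892/33, so the residue is -892/33.

The residue is -892/33.


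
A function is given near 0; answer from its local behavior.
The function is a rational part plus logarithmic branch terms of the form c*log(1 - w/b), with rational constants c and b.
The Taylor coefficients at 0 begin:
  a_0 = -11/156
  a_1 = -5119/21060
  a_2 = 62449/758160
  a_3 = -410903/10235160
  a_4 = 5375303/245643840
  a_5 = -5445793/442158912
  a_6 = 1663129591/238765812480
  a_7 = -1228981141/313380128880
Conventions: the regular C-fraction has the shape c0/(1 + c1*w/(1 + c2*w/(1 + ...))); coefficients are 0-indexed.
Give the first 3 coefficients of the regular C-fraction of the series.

The regular C-fraction coefficients are [-11/156, -5119/1485, 115120729/30406860].

Taylor coefficients (read off): a_0 = -11/156, a_1 = -5119/21060, a_2 = 62449/758160.
c0 = a_0 = -11/156. Peel one level at a time: if S = 1 + c*w/S' with S'(0) = 1, then c is the w-coefficient of S and S' = c*w/(S - 1).
S_1 = c0/f = 1 + (-5119/1485)*w + (115120729/8820900)*w^2 + ...; c1 = -5119/1485.
S_2 = c1*w/(S_1 - 1) = 1 + (115120729/30406860)*w + ...; c2 = 115120729/30406860.


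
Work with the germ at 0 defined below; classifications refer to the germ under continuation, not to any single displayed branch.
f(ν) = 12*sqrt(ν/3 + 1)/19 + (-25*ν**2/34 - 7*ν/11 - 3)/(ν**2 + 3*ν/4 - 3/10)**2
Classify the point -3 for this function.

The term (12/19)*sqrt(1 - ν/(-3)) has argument 1 - -3/(-3) = 0 at -3: a square-root (algebraic, two-sheeted) branch point; the remaining terms are analytic or single-valued there.

The point is an algebraic (square-root) branch point.


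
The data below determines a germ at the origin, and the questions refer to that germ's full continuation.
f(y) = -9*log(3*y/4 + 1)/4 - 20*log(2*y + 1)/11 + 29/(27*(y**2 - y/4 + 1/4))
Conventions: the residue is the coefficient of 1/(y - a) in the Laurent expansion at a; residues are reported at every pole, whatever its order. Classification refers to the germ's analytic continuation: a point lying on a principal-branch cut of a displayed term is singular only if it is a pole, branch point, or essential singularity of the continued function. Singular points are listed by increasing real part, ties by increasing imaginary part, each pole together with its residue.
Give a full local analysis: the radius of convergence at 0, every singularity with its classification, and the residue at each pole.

Radius of convergence at 0: 1/2.
At -4/3: a logarithmic branch point.
At -1/2: a logarithmic branch point.
At (1/8) - ((1/8)*sqrt(15))*i: a pole of order 1; residue ((116/405)*sqrt(15))*i.
At (1/8) + ((1/8)*sqrt(15))*i: a pole of order 1; residue -((116/405)*sqrt(15))*i.

Denominator factor (y**2 - y/4 + 1/4): discriminant -15/16, complex-conjugate roots (1/8) + ((1/8)*sqrt(15))*i and (1/8) - ((1/8)*sqrt(15))*i; poles of order 1, moduli 1/2 and 1/2.
Branch term (-9/4)*log(1 - y/(-4/3)): its argument vanishes at y = -4/3, a logarithmic branch point, modulus 4/3.
Branch term (-20/11)*log(1 - y/(-1/2)): its argument vanishes at y = -1/2, a logarithmic branch point, modulus 1/2.
The radius of convergence is the smallest modulus among the singular points: 1/2.
The branch terms are analytic at (1/8) - ((1/8)*sqrt(15))*i and contribute nothing to the residue; only the rational part matters.
The factor y**2 - y/4 + 1/4 splits as (y - a)(y - a') with a = (1/8) - ((1/8)*sqrt(15))*i, a' = (1/8) + ((1/8)*sqrt(15))*i. At the order-1 pole a set g(y) = (y - a)*(rational part) = [29/27] / (y - a').
Simple pole: residue = g(a) at a = (1/8) - ((1/8)*sqrt(15))*i, which is ((116/405)*sqrt(15))*i.
The branch terms are analytic at (1/8) + ((1/8)*sqrt(15))*i and contribute nothing to the residue; only the rational part matters.
The factor y**2 - y/4 + 1/4 splits as (y - a)(y - a') with a = (1/8) + ((1/8)*sqrt(15))*i, a' = (1/8) - ((1/8)*sqrt(15))*i. At the order-1 pole a set g(y) = (y - a)*(rational part) = [29/27] / (y - a').
Simple pole: residue = g(a) at a = (1/8) + ((1/8)*sqrt(15))*i, which is -((116/405)*sqrt(15))*i.
List the singular points by increasing real part (a conjugate pair: the negative imaginary part first).


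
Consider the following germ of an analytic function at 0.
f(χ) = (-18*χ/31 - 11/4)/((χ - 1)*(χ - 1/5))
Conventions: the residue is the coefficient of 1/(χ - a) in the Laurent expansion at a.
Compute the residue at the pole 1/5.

At the order-1 pole 1/5 set g(χ) = (χ - (1/5))*f(χ) = (-18*χ/31 - 11/4)/(χ - 1).
Simple pole: residue = g(a) at a = 1/5, which is 1777/496.

The residue is 1777/496.


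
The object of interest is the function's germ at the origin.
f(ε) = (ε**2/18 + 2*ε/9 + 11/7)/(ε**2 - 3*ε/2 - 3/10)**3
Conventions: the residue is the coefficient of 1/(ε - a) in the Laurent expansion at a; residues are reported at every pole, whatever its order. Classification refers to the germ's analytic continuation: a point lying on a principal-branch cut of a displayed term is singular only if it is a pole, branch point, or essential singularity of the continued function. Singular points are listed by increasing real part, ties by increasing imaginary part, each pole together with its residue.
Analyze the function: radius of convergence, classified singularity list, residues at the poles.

Denominator factor (ε**2 - 3*ε/2 - 3/10)^3: discriminant 69/20, real irrational roots 3/4 + (1/20)*sqrt(345) and 3/4 - (1/20)*sqrt(345); poles of order 3, moduli 3/4 + (1/20)*sqrt(345) and -3/4 + (1/20)*sqrt(345).
The radius of convergence is the smallest modulus among the singular points: -3/4 + (1/20)*sqrt(345).
The factor ε**2 - 3*ε/2 - 3/10 splits as (ε - a)(ε - a') with a = 3/4 - (1/20)*sqrt(345), a' = 3/4 + (1/20)*sqrt(345). At the order-3 pole a set g(ε) = (ε - a)^3*f(ε) = [ε**2/18 + 2*ε/9 + 11/7] / (ε - a')^3.
Order-3 pole: residue = g''(a)/2; g''(3/4 - (1/20)*sqrt(345)) = -(353480/6898689)*sqrt(345), so the residue is -(176740/6898689)*sqrt(345).
The factor ε**2 - 3*ε/2 - 3/10 splits as (ε - a)(ε - a') with a = 3/4 + (1/20)*sqrt(345), a' = 3/4 - (1/20)*sqrt(345). At the order-3 pole a set g(ε) = (ε - a)^3*f(ε) = [ε**2/18 + 2*ε/9 + 11/7] / (ε - a')^3.
Order-3 pole: residue = g''(a)/2; g''(3/4 + (1/20)*sqrt(345)) = (353480/6898689)*sqrt(345), so the residue is (176740/6898689)*sqrt(345).
List the singular points by increasing real part (a conjugate pair: the negative imaginary part first).

Radius of convergence at 0: -3/4 + (1/20)*sqrt(345).
At 3/4 - (1/20)*sqrt(345): a pole of order 3; residue -(176740/6898689)*sqrt(345).
At 3/4 + (1/20)*sqrt(345): a pole of order 3; residue (176740/6898689)*sqrt(345).


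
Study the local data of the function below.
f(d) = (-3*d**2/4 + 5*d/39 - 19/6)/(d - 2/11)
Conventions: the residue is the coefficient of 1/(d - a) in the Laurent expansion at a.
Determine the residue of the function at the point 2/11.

At the order-1 pole 2/11 set g(d) = (d - (2/11))*f(d) = -3*d**2/4 + 5*d/39 - 19/6.
Simple pole: residue = g(a) at a = 2/11, which is -9967/3146.

The residue is -9967/3146.


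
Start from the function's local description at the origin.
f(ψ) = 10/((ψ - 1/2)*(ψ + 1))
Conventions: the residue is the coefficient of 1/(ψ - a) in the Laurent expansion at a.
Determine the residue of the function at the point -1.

The residue is -20/3.

At the order-1 pole -1 set g(ψ) = (ψ - (-1))*f(ψ) = 10/(ψ - 1/2).
Simple pole: residue = g(a) at a = -1, which is -20/3.


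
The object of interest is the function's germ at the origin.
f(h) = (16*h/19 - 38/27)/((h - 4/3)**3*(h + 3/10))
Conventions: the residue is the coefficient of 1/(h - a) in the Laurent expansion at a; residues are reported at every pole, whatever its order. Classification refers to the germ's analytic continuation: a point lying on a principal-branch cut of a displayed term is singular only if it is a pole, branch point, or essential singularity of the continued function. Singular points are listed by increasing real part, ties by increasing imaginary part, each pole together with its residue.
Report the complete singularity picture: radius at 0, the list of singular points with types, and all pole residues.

Radius of convergence at 0: 3/10.
At -3/10: a pole of order 1; residue 851600/2235331.
At 4/3: a pole of order 3; residue -851600/2235331.

Denominator factor (h + 3/10): pole of order 1 at -3/10, modulus 3/10.
Denominator factor (h - 4/3)^3: pole of order 3 at 4/3, modulus 4/3.
The radius of convergence is the smallest modulus among the singular points: 3/10.
At the order-1 pole -3/10 set g(h) = (h - (-3/10))*f(h) = (16*h/19 - 38/27)/(h - 4/3)**3.
Simple pole: residue = g(a) at a = -3/10, which is 851600/2235331.
At the order-3 pole 4/3 set g(h) = (h - (4/3))^3*f(h) = (16*h/19 - 38/27)/(h + 3/10).
Order-3 pole: residue = g''(a)/2; g''(4/3) = -1703200/2235331, so the residue is -851600/2235331.
List the singular points by increasing real part (a conjugate pair: the negative imaginary part first).


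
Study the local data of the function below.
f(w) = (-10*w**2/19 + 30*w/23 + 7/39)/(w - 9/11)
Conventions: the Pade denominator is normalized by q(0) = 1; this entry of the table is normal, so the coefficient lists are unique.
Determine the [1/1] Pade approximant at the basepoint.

The Pade approximant has numerator coefficients [-77/351, -26931080/16126611]; denominator coefficients [1, -1844339/2103471].

Taylor coefficients needed (expand at 0): a_0 = -77/351, a_1 = -135311/72657, a_2 = -20287729/12424347.
Write the denominator as Q(w) = 1 + q1*w. Requiring Q*f - P = O(w^3) with deg P <= 1 kills the coefficients of w^2..w^2 in Q*f:
  w^2: a_2 + q1*a_1 = 0, i.e. -20287729/12424347 + (-135311/72657)*q1 = 0.
Solving this linear system: q1 = -1844339/2103471.
The numerator is Q*f truncated at degree 1: P0 = a_0 = -77/351; P1 = a_1 + q1*a_0 = -26931080/16126611.


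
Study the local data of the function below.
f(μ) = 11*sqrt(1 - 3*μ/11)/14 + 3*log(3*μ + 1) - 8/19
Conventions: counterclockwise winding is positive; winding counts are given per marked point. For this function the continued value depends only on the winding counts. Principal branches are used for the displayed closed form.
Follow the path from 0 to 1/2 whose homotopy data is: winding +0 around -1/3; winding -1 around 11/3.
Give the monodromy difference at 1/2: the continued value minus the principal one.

Continued minus principal equals -(1/14)*sqrt(418).

The rational part is single-valued and drops out of the difference; each branch term changes only by its own monodromy.
(11/14)*sqrt(1 - μ/(11/3)): winding -1 is odd, the square root flips sign, contributing -2*(11/14)*sqrt(1 - (1/2)/(11/3)) = -2*(11/14)*sqrt(19/22) = -(1/14)*sqrt(418).
(3)*log(1 - μ/(-1/3)): winding 0 around -1/3, so this term returns to its principal value, contribution 0.
Summing the contributions at μ = 1/2 gives -(1/14)*sqrt(418).


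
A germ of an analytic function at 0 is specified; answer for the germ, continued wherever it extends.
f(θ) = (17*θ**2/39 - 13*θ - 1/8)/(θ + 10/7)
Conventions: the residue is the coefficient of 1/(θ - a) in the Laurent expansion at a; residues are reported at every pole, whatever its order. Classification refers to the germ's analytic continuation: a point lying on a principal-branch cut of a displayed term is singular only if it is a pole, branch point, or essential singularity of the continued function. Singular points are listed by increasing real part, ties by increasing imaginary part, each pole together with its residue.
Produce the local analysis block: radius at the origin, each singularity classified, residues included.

Radius of convergence at 0: 10/7.
At -10/7: a pole of order 1; residue 295609/15288.

Denominator factor (θ + 10/7): pole of order 1 at -10/7, modulus 10/7.
The radius of convergence is the smallest modulus among the singular points: 10/7.
At the order-1 pole -10/7 set g(θ) = (θ - (-10/7))*f(θ) = 17*θ**2/39 - 13*θ - 1/8.
Simple pole: residue = g(a) at a = -10/7, which is 295609/15288.


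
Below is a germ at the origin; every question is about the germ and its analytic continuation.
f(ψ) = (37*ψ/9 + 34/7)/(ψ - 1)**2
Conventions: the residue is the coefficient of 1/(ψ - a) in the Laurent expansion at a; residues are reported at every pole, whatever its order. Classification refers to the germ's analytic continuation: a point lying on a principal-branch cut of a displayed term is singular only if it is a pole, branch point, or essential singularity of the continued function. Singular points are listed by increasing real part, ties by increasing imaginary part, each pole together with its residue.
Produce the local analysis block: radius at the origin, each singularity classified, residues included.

Denominator factor (ψ - 1)^2: pole of order 2 at 1, modulus 1.
The radius of convergence is the smallest modulus among the singular points: 1.
At the order-2 pole 1 set g(ψ) = (ψ - (1))^2*f(ψ) = 37*ψ/9 + 34/7.
Order-2 pole: residue = g'(a); g'(1) = 37/9, so the residue is 37/9.

Radius of convergence at 0: 1.
At 1: a pole of order 2; residue 37/9.


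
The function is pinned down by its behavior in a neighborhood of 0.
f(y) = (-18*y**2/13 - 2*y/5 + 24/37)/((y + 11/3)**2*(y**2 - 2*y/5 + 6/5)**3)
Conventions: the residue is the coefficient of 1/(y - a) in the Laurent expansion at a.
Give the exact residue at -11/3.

The residue is -613909854/183298578125.

At the order-2 pole -11/3 set g(y) = (y - (-11/3))^2*f(y) = (-18*y**2/13 - 2*y/5 + 24/37)/(y**2 - 2*y/5 + 6/5)**3.
Order-2 pole: residue = g'(a); g'(-11/3) = -613909854/183298578125, so the residue is -613909854/183298578125.


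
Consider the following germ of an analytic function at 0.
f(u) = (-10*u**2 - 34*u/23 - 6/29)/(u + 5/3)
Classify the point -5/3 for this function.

The denominator factor u + 5/3 vanishes at -5/3 and appears to the power 1; the numerator there equals -153202/6003, nonzero, and no other factor vanishes.
Hence a pole whose order is the multiplicity, 1.

The point is a pole of order 1.


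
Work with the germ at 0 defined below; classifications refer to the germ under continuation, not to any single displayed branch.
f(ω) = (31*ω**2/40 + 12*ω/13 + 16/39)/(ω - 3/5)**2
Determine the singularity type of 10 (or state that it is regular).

The point is a regular point.

Denominator factors: ω - 3/5 = 47/5 at ω = 10 — none vanishes.
So the germ continues analytically to 10.


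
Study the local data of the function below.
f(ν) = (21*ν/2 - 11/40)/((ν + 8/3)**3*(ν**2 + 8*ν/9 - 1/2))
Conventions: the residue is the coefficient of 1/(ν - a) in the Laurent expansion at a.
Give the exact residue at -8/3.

At the order-3 pole -8/3 set g(ν) = (ν - (-8/3))^3*f(ν) = (21*ν/2 - 11/40)/(ν**2 + 8*ν/9 - 1/2).
Order-3 pole: residue = g''(a)/2; g''(-8/3) = -379032129/60044945, so the residue is -379032129/120089890.

The residue is -379032129/120089890.


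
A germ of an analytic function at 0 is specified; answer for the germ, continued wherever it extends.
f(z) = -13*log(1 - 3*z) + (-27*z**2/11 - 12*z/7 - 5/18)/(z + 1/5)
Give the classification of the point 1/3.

The point is a logarithmic branch point.

The term (-13)*log(1 - z/(1/3)) has argument 1 - 1/3/(1/3) = 0 at 1/3: a logarithmic (infinitely-sheeted) branch point; the remaining terms are analytic or single-valued there.


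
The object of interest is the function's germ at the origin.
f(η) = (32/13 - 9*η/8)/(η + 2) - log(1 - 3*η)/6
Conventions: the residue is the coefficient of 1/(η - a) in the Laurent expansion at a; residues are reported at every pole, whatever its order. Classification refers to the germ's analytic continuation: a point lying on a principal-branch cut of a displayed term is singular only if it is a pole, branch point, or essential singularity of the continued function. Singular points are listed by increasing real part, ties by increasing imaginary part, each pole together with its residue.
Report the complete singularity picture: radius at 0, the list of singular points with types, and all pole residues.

Denominator factor (η + 2): pole of order 1 at -2, modulus 2.
Branch term (-1/6)*log(1 - η/(1/3)): its argument vanishes at η = 1/3, a logarithmic branch point, modulus 1/3.
The radius of convergence is the smallest modulus among the singular points: 1/3.
The branch term is analytic at -2 and contributes nothing to the residue; only the rational part matters.
At the order-1 pole -2 set g(η) = (η - (-2))*(rational part) = 32/13 - 9*η/8.
Simple pole: residue = g(a) at a = -2, which is 245/52.
List the singular points by increasing real part (a conjugate pair: the negative imaginary part first).

Radius of convergence at 0: 1/3.
At -2: a pole of order 1; residue 245/52.
At 1/3: a logarithmic branch point.


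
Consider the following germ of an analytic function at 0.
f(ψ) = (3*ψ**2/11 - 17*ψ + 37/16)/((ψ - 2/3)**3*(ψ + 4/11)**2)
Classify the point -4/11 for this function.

The denominator factor ψ + 4/11 vanishes at -4/11 and appears to the power 2; the numerator there equals 181663/21296, nonzero, and no other factor vanishes.
Hence a pole whose order is the multiplicity, 2.

The point is a pole of order 2.


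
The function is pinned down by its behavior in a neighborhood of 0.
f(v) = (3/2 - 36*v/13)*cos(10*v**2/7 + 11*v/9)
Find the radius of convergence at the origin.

The radius of convergence is infinite.

The factor cos(10*v**2/7 + 11*v/9) is entire and contributes no finite singular point.
The polynomial part has no poles.
No finite singular points: the Taylor series at 0 converges everywhere.


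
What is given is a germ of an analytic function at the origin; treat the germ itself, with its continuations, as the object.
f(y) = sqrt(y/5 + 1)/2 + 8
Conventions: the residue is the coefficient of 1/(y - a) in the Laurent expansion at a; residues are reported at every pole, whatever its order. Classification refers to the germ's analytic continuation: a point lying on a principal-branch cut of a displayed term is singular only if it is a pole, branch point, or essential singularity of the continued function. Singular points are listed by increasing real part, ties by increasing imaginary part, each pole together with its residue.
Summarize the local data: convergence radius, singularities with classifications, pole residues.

Radius of convergence at 0: 5.
At -5: an algebraic (square-root) branch point.

Branch term (1/2)*sqrt(1 - y/(-5)): its argument vanishes at y = -5, a square-root branch point, modulus 5.
The radius of convergence is the smallest modulus among the singular points: 5.


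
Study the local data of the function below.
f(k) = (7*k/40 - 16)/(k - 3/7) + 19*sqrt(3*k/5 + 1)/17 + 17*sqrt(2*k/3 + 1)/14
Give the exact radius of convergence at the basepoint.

The radius of convergence is 3/7.

Denominator factor (k - 3/7): pole of order 1 at 3/7, modulus 3/7.
Branch term (19/17)*sqrt(1 - k/(-5/3)): its argument vanishes at k = -5/3, a square-root branch point, modulus 5/3.
Branch term (17/14)*sqrt(1 - k/(-3/2)): its argument vanishes at k = -3/2, a square-root branch point, modulus 3/2.
The radius of convergence is the smallest modulus among the singular points: 3/7.


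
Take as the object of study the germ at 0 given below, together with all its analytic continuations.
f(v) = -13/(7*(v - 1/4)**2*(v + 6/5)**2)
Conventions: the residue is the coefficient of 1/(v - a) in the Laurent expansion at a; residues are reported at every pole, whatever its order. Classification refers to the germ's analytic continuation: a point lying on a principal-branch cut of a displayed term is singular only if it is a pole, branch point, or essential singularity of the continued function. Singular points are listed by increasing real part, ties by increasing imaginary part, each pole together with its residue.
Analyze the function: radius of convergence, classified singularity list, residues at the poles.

Radius of convergence at 0: 1/4.
At -6/5: a pole of order 2; residue -208000/170723.
At 1/4: a pole of order 2; residue 208000/170723.

Denominator factor (v + 6/5)^2: pole of order 2 at -6/5, modulus 6/5.
Denominator factor (v - 1/4)^2: pole of order 2 at 1/4, modulus 1/4.
The radius of convergence is the smallest modulus among the singular points: 1/4.
At the order-2 pole -6/5 set g(v) = (v - (-6/5))^2*f(v) = -13/(7*(v - 1/4)**2).
Order-2 pole: residue = g'(a); g'(-6/5) = -208000/170723, so the residue is -208000/170723.
At the order-2 pole 1/4 set g(v) = (v - (1/4))^2*f(v) = -13/(7*(v + 6/5)**2).
Order-2 pole: residue = g'(a); g'(1/4) = 208000/170723, so the residue is 208000/170723.
List the singular points by increasing real part (a conjugate pair: the negative imaginary part first).


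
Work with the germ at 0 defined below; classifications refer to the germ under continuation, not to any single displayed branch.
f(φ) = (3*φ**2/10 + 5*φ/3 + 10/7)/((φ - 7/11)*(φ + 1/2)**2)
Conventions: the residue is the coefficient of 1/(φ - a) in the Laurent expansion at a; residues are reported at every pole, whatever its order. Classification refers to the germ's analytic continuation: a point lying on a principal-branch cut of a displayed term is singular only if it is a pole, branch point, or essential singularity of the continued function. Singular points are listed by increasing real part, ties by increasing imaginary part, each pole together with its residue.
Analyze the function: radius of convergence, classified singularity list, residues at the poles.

Denominator factor (φ - 7/11): pole of order 1 at 7/11, modulus 7/11.
Denominator factor (φ + 1/2)^2: pole of order 2 at -1/2, modulus 1/2.
The radius of convergence is the smallest modulus among the singular points: 1/2.
At the order-2 pole -1/2 set g(φ) = (φ - (-1/2))^2*f(φ) = (3*φ**2/10 + 5*φ/3 + 10/7)/(φ - 7/11).
Order-2 pole: residue = g'(a); g'(-1/2) = -225973/131250, so the residue is -225973/131250.
At the order-1 pole 7/11 set g(φ) = (φ - (7/11))*f(φ) = (3*φ**2/10 + 5*φ/3 + 10/7)/(φ + 1/2)**2.
Simple pole: residue = g(a) at a = 7/11, which is 132674/65625.
List the singular points by increasing real part (a conjugate pair: the negative imaginary part first).

Radius of convergence at 0: 1/2.
At -1/2: a pole of order 2; residue -225973/131250.
At 7/11: a pole of order 1; residue 132674/65625.


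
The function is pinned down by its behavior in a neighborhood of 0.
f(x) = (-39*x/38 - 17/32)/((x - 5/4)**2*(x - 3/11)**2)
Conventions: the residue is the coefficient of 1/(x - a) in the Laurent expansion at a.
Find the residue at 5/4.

At the order-2 pole 5/4 set g(x) = (x - (5/4))^2*f(x) = (-39*x/38 - 17/32)/(x - 3/11)**2.
Order-2 pole: residue = g'(a); g'(5/4) = 4249036/1510633, so the residue is 4249036/1510633.

The residue is 4249036/1510633.


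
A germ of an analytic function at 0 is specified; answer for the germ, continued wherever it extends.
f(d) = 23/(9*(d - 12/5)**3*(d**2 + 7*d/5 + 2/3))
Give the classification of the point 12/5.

The point is a pole of order 3.

The denominator factor d - 12/5 vanishes at 12/5 and appears to the power 3; the numerator there equals 23/9, nonzero, and no other factor vanishes.
Hence a pole whose order is the multiplicity, 3.


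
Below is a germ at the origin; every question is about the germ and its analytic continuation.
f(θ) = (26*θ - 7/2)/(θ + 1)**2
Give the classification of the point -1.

The denominator factor θ + 1 vanishes at -1 and appears to the power 2; the numerator there equals -59/2, nonzero, and no other factor vanishes.
Hence a pole whose order is the multiplicity, 2.

The point is a pole of order 2.


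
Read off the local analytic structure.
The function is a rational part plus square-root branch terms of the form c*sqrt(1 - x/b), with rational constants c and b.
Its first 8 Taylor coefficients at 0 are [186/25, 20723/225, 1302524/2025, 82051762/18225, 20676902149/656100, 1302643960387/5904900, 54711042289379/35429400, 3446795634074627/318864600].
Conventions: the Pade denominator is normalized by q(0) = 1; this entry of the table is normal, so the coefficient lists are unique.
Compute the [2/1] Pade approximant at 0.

Taylor coefficients needed (read off): a_0 = 186/25, a_1 = 20723/225, a_2 = 1302524/2025, a_3 = 82051762/18225.
Write the denominator as Q(x) = 1 + q1*x. Requiring Q*f - P = O(x^4) with deg P <= 2 kills the coefficients of x^3..x^3 in Q*f:
  x^3: a_3 + q1*a_2 = 0, i.e. 82051762/18225 + (1302524/2025)*q1 = 0.
Solving this linear system: q1 = -41025881/5861358.
The numerator is Q*f truncated at degree 2: P0 = a_0 = 186/25; P1 = a_1 + q1*a_0 = 586528856/14653395; P2 = a_2 + q1*a_1 = -75797867/52752222.

The Pade approximant has numerator coefficients [186/25, 586528856/14653395, -75797867/52752222]; denominator coefficients [1, -41025881/5861358].


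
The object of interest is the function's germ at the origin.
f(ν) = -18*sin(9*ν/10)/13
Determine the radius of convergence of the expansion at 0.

The factor -sin(9*ν/10) is entire and contributes no finite singular point.
The polynomial part has no poles.
No finite singular points: the Taylor series at 0 converges everywhere.

The radius of convergence is infinite.


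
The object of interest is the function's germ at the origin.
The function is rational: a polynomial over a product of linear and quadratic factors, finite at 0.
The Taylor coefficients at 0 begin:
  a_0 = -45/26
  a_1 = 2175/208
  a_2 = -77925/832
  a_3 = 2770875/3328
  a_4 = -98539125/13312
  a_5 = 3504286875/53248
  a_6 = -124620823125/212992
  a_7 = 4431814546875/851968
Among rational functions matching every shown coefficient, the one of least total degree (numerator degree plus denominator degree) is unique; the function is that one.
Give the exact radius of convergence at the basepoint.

No rational of total degree below 3 reproduces all 8 coefficients; solving the [1/2] Pade equations on them gives f(κ) = (15*κ/4 + 18/13)/(κ**2 - 7*κ - 4/5), whose expansion matches every shown term.
Denominator factor (κ**2 - 7*κ - 4/5): discriminant 261/5, real irrational roots 7/2 + (3/10)*sqrt(145) and 7/2 - (3/10)*sqrt(145); poles of order 1, moduli 7/2 + (3/10)*sqrt(145) and -7/2 + (3/10)*sqrt(145).
The radius of convergence is the smallest modulus among the singular points: -7/2 + (3/10)*sqrt(145).

The radius of convergence is -7/2 + (3/10)*sqrt(145).
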